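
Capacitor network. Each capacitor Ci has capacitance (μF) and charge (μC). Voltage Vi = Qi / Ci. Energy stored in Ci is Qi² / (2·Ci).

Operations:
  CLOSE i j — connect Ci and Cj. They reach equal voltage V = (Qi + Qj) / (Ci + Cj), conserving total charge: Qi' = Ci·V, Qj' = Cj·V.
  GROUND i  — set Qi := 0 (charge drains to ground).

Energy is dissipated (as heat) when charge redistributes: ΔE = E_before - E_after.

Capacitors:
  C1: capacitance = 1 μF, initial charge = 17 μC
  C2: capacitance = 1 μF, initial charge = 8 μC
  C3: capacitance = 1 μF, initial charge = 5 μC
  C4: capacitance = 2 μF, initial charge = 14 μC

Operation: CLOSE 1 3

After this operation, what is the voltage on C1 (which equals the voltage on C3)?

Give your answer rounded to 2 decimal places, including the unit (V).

Initial: C1(1μF, Q=17μC, V=17.00V), C2(1μF, Q=8μC, V=8.00V), C3(1μF, Q=5μC, V=5.00V), C4(2μF, Q=14μC, V=7.00V)
Op 1: CLOSE 1-3: Q_total=22.00, C_total=2.00, V=11.00; Q1=11.00, Q3=11.00; dissipated=36.000

Answer: 11.00 V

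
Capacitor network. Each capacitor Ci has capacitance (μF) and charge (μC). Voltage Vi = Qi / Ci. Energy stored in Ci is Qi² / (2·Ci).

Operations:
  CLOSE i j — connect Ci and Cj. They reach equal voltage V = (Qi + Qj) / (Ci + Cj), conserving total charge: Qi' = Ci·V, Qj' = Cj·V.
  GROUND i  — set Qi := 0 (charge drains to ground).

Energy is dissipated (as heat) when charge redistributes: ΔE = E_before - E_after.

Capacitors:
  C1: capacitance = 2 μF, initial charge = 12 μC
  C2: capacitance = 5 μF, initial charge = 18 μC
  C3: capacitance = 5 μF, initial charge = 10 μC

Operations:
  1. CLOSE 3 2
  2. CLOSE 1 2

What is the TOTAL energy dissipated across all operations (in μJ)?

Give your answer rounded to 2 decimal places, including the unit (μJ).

Answer: 10.51 μJ

Derivation:
Initial: C1(2μF, Q=12μC, V=6.00V), C2(5μF, Q=18μC, V=3.60V), C3(5μF, Q=10μC, V=2.00V)
Op 1: CLOSE 3-2: Q_total=28.00, C_total=10.00, V=2.80; Q3=14.00, Q2=14.00; dissipated=3.200
Op 2: CLOSE 1-2: Q_total=26.00, C_total=7.00, V=3.71; Q1=7.43, Q2=18.57; dissipated=7.314
Total dissipated: 10.514 μJ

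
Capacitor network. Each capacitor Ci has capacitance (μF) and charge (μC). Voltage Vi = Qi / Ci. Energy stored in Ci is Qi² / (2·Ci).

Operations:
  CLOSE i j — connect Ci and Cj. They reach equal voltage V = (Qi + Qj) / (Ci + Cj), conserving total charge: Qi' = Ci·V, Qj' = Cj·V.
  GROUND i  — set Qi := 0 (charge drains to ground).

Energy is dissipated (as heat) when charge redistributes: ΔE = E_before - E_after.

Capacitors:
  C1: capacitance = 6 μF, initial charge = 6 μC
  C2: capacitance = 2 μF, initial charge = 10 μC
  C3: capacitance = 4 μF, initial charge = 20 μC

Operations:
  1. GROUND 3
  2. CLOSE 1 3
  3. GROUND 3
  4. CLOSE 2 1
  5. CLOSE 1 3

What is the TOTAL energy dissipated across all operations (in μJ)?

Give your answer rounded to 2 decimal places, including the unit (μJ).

Initial: C1(6μF, Q=6μC, V=1.00V), C2(2μF, Q=10μC, V=5.00V), C3(4μF, Q=20μC, V=5.00V)
Op 1: GROUND 3: Q3=0; energy lost=50.000
Op 2: CLOSE 1-3: Q_total=6.00, C_total=10.00, V=0.60; Q1=3.60, Q3=2.40; dissipated=1.200
Op 3: GROUND 3: Q3=0; energy lost=0.720
Op 4: CLOSE 2-1: Q_total=13.60, C_total=8.00, V=1.70; Q2=3.40, Q1=10.20; dissipated=14.520
Op 5: CLOSE 1-3: Q_total=10.20, C_total=10.00, V=1.02; Q1=6.12, Q3=4.08; dissipated=3.468
Total dissipated: 69.908 μJ

Answer: 69.91 μJ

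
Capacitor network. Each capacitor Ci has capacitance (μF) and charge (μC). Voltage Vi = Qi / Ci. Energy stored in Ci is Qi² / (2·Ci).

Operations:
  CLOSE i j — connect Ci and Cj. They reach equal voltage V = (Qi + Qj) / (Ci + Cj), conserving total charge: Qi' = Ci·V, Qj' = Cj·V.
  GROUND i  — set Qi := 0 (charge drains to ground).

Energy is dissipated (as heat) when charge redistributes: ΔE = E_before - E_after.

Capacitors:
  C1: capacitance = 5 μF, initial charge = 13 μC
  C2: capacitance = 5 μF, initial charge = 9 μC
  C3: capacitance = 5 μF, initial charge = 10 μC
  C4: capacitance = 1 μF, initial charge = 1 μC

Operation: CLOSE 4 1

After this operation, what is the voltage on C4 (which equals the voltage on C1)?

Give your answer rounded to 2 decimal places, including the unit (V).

Answer: 2.33 V

Derivation:
Initial: C1(5μF, Q=13μC, V=2.60V), C2(5μF, Q=9μC, V=1.80V), C3(5μF, Q=10μC, V=2.00V), C4(1μF, Q=1μC, V=1.00V)
Op 1: CLOSE 4-1: Q_total=14.00, C_total=6.00, V=2.33; Q4=2.33, Q1=11.67; dissipated=1.067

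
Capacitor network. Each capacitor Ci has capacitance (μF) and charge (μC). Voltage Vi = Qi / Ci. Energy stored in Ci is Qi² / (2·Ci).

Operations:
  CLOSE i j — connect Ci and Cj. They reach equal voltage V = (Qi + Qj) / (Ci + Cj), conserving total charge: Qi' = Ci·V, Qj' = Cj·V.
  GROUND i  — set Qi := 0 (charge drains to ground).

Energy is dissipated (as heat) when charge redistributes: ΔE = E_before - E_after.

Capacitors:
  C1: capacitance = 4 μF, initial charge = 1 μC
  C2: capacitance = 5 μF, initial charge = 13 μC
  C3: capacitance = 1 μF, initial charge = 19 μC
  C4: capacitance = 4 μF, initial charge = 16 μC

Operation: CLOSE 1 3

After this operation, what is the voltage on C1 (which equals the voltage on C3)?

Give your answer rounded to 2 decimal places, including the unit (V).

Answer: 4.00 V

Derivation:
Initial: C1(4μF, Q=1μC, V=0.25V), C2(5μF, Q=13μC, V=2.60V), C3(1μF, Q=19μC, V=19.00V), C4(4μF, Q=16μC, V=4.00V)
Op 1: CLOSE 1-3: Q_total=20.00, C_total=5.00, V=4.00; Q1=16.00, Q3=4.00; dissipated=140.625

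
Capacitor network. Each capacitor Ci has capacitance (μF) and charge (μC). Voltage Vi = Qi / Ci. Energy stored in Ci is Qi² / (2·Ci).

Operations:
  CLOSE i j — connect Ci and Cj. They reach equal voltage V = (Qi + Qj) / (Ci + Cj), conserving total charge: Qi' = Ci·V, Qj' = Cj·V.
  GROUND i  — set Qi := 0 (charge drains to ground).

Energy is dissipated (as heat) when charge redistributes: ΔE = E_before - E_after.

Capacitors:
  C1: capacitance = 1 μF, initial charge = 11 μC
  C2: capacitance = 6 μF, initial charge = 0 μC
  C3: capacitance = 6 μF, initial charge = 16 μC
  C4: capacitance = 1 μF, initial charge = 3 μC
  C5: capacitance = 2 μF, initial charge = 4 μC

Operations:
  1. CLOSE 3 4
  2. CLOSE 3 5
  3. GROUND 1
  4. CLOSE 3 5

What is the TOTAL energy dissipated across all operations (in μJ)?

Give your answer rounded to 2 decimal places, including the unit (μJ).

Answer: 60.93 μJ

Derivation:
Initial: C1(1μF, Q=11μC, V=11.00V), C2(6μF, Q=0μC, V=0.00V), C3(6μF, Q=16μC, V=2.67V), C4(1μF, Q=3μC, V=3.00V), C5(2μF, Q=4μC, V=2.00V)
Op 1: CLOSE 3-4: Q_total=19.00, C_total=7.00, V=2.71; Q3=16.29, Q4=2.71; dissipated=0.048
Op 2: CLOSE 3-5: Q_total=20.29, C_total=8.00, V=2.54; Q3=15.21, Q5=5.07; dissipated=0.383
Op 3: GROUND 1: Q1=0; energy lost=60.500
Op 4: CLOSE 3-5: Q_total=20.29, C_total=8.00, V=2.54; Q3=15.21, Q5=5.07; dissipated=0.000
Total dissipated: 60.930 μJ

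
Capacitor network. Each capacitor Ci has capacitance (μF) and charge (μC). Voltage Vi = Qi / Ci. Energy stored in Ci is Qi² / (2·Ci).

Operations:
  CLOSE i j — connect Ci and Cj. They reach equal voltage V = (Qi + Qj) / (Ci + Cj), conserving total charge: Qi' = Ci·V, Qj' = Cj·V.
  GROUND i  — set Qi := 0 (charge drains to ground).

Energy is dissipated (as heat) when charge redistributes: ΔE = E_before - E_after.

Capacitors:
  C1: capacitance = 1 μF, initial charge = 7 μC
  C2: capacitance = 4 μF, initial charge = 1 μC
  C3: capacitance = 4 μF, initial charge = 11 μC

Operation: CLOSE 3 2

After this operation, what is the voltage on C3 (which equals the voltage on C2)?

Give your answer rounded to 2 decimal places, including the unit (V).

Answer: 1.50 V

Derivation:
Initial: C1(1μF, Q=7μC, V=7.00V), C2(4μF, Q=1μC, V=0.25V), C3(4μF, Q=11μC, V=2.75V)
Op 1: CLOSE 3-2: Q_total=12.00, C_total=8.00, V=1.50; Q3=6.00, Q2=6.00; dissipated=6.250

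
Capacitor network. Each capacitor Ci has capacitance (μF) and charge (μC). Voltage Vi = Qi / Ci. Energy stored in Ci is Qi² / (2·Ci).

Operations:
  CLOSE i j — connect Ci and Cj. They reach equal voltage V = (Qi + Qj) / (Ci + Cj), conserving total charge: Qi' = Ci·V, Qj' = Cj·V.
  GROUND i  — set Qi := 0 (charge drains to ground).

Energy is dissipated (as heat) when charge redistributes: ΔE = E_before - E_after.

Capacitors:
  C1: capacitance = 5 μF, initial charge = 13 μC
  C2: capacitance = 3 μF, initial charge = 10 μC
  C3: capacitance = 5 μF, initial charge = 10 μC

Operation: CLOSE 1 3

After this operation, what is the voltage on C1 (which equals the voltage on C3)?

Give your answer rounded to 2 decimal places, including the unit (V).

Initial: C1(5μF, Q=13μC, V=2.60V), C2(3μF, Q=10μC, V=3.33V), C3(5μF, Q=10μC, V=2.00V)
Op 1: CLOSE 1-3: Q_total=23.00, C_total=10.00, V=2.30; Q1=11.50, Q3=11.50; dissipated=0.450

Answer: 2.30 V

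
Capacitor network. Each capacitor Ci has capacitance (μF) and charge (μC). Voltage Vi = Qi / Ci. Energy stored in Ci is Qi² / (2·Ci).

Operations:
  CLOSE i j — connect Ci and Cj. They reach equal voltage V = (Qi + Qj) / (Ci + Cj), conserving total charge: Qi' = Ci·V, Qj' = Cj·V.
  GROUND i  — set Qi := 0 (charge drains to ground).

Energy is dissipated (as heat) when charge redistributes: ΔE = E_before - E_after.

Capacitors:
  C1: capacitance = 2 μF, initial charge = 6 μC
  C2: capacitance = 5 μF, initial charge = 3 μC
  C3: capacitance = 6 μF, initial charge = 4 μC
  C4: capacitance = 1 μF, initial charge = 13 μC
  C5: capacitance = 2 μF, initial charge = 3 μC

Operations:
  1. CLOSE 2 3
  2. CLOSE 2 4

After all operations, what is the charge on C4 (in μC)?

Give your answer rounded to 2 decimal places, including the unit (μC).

Answer: 2.70 μC

Derivation:
Initial: C1(2μF, Q=6μC, V=3.00V), C2(5μF, Q=3μC, V=0.60V), C3(6μF, Q=4μC, V=0.67V), C4(1μF, Q=13μC, V=13.00V), C5(2μF, Q=3μC, V=1.50V)
Op 1: CLOSE 2-3: Q_total=7.00, C_total=11.00, V=0.64; Q2=3.18, Q3=3.82; dissipated=0.006
Op 2: CLOSE 2-4: Q_total=16.18, C_total=6.00, V=2.70; Q2=13.48, Q4=2.70; dissipated=63.691
Final charges: Q1=6.00, Q2=13.48, Q3=3.82, Q4=2.70, Q5=3.00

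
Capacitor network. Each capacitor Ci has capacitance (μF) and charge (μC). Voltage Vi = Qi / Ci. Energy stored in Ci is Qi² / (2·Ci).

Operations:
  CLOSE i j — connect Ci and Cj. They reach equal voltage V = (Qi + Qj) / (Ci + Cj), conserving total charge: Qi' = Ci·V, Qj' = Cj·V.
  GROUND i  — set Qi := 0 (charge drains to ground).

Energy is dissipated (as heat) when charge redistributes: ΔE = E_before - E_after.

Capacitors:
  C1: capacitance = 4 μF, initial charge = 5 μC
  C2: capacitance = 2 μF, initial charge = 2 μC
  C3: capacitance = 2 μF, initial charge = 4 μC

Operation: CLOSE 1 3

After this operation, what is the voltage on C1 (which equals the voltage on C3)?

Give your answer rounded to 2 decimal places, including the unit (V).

Answer: 1.50 V

Derivation:
Initial: C1(4μF, Q=5μC, V=1.25V), C2(2μF, Q=2μC, V=1.00V), C3(2μF, Q=4μC, V=2.00V)
Op 1: CLOSE 1-3: Q_total=9.00, C_total=6.00, V=1.50; Q1=6.00, Q3=3.00; dissipated=0.375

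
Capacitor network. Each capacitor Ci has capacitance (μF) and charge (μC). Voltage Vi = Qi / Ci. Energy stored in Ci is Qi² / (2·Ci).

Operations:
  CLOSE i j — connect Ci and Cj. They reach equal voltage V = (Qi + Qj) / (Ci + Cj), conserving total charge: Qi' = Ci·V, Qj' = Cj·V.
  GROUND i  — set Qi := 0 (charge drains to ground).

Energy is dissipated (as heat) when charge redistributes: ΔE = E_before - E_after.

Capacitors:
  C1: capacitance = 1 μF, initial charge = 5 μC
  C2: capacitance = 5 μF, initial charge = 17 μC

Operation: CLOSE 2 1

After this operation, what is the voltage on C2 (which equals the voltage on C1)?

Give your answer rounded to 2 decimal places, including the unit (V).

Initial: C1(1μF, Q=5μC, V=5.00V), C2(5μF, Q=17μC, V=3.40V)
Op 1: CLOSE 2-1: Q_total=22.00, C_total=6.00, V=3.67; Q2=18.33, Q1=3.67; dissipated=1.067

Answer: 3.67 V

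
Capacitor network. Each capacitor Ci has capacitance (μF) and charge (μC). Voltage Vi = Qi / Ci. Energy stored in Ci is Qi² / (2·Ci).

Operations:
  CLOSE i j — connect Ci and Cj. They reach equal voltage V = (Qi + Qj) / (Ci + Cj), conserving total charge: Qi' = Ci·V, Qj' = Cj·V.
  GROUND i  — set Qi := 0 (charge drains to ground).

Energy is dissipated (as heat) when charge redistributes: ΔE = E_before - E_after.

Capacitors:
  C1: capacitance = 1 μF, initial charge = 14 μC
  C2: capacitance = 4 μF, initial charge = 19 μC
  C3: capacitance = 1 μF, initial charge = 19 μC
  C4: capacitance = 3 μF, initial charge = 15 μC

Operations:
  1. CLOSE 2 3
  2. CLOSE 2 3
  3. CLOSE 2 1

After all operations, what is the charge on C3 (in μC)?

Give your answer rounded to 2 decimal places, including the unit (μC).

Initial: C1(1μF, Q=14μC, V=14.00V), C2(4μF, Q=19μC, V=4.75V), C3(1μF, Q=19μC, V=19.00V), C4(3μF, Q=15μC, V=5.00V)
Op 1: CLOSE 2-3: Q_total=38.00, C_total=5.00, V=7.60; Q2=30.40, Q3=7.60; dissipated=81.225
Op 2: CLOSE 2-3: Q_total=38.00, C_total=5.00, V=7.60; Q2=30.40, Q3=7.60; dissipated=0.000
Op 3: CLOSE 2-1: Q_total=44.40, C_total=5.00, V=8.88; Q2=35.52, Q1=8.88; dissipated=16.384
Final charges: Q1=8.88, Q2=35.52, Q3=7.60, Q4=15.00

Answer: 7.60 μC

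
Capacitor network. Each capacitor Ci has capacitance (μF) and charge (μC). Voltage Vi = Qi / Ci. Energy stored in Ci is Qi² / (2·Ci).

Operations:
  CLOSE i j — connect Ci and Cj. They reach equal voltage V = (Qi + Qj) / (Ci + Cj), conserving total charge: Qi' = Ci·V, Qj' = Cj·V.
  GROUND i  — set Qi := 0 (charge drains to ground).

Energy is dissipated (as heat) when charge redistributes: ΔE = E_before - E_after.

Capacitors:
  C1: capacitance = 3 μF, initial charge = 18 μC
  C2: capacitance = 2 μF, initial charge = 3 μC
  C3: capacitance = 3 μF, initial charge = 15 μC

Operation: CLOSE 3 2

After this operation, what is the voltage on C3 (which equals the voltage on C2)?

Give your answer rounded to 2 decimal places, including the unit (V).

Answer: 3.60 V

Derivation:
Initial: C1(3μF, Q=18μC, V=6.00V), C2(2μF, Q=3μC, V=1.50V), C3(3μF, Q=15μC, V=5.00V)
Op 1: CLOSE 3-2: Q_total=18.00, C_total=5.00, V=3.60; Q3=10.80, Q2=7.20; dissipated=7.350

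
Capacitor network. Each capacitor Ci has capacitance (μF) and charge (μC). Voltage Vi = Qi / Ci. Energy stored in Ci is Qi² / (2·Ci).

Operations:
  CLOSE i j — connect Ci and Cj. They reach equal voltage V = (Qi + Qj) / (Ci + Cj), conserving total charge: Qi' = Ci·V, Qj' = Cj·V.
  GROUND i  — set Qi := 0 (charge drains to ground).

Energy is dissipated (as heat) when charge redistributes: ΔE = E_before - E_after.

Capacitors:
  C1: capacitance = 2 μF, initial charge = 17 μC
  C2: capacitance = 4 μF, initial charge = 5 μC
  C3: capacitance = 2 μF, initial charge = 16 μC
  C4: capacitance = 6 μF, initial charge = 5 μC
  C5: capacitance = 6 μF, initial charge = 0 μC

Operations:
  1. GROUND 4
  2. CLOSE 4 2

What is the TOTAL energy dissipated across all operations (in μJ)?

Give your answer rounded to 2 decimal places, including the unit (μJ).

Initial: C1(2μF, Q=17μC, V=8.50V), C2(4μF, Q=5μC, V=1.25V), C3(2μF, Q=16μC, V=8.00V), C4(6μF, Q=5μC, V=0.83V), C5(6μF, Q=0μC, V=0.00V)
Op 1: GROUND 4: Q4=0; energy lost=2.083
Op 2: CLOSE 4-2: Q_total=5.00, C_total=10.00, V=0.50; Q4=3.00, Q2=2.00; dissipated=1.875
Total dissipated: 3.958 μJ

Answer: 3.96 μJ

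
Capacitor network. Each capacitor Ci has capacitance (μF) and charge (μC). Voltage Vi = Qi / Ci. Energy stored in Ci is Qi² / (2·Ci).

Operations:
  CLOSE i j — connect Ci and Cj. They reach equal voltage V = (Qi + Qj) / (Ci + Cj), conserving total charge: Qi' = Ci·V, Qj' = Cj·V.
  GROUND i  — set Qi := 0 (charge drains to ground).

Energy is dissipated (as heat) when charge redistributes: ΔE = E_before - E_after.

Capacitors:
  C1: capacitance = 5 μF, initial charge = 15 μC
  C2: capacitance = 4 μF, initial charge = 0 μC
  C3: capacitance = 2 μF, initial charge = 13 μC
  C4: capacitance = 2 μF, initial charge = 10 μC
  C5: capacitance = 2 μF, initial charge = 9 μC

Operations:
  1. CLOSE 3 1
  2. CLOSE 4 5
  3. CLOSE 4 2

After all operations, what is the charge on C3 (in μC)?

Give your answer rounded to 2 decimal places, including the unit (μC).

Initial: C1(5μF, Q=15μC, V=3.00V), C2(4μF, Q=0μC, V=0.00V), C3(2μF, Q=13μC, V=6.50V), C4(2μF, Q=10μC, V=5.00V), C5(2μF, Q=9μC, V=4.50V)
Op 1: CLOSE 3-1: Q_total=28.00, C_total=7.00, V=4.00; Q3=8.00, Q1=20.00; dissipated=8.750
Op 2: CLOSE 4-5: Q_total=19.00, C_total=4.00, V=4.75; Q4=9.50, Q5=9.50; dissipated=0.125
Op 3: CLOSE 4-2: Q_total=9.50, C_total=6.00, V=1.58; Q4=3.17, Q2=6.33; dissipated=15.042
Final charges: Q1=20.00, Q2=6.33, Q3=8.00, Q4=3.17, Q5=9.50

Answer: 8.00 μC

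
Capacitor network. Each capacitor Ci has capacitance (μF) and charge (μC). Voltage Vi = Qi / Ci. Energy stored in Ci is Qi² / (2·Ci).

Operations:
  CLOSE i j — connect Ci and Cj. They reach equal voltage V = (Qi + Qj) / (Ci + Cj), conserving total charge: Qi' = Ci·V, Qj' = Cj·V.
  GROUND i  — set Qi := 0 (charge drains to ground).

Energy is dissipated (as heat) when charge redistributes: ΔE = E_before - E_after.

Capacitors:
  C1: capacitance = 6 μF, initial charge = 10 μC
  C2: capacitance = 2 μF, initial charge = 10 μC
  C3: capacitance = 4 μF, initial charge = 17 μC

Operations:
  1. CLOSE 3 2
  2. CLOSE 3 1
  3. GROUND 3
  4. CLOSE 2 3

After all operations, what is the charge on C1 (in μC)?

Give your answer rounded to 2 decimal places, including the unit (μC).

Initial: C1(6μF, Q=10μC, V=1.67V), C2(2μF, Q=10μC, V=5.00V), C3(4μF, Q=17μC, V=4.25V)
Op 1: CLOSE 3-2: Q_total=27.00, C_total=6.00, V=4.50; Q3=18.00, Q2=9.00; dissipated=0.375
Op 2: CLOSE 3-1: Q_total=28.00, C_total=10.00, V=2.80; Q3=11.20, Q1=16.80; dissipated=9.633
Op 3: GROUND 3: Q3=0; energy lost=15.680
Op 4: CLOSE 2-3: Q_total=9.00, C_total=6.00, V=1.50; Q2=3.00, Q3=6.00; dissipated=13.500
Final charges: Q1=16.80, Q2=3.00, Q3=6.00

Answer: 16.80 μC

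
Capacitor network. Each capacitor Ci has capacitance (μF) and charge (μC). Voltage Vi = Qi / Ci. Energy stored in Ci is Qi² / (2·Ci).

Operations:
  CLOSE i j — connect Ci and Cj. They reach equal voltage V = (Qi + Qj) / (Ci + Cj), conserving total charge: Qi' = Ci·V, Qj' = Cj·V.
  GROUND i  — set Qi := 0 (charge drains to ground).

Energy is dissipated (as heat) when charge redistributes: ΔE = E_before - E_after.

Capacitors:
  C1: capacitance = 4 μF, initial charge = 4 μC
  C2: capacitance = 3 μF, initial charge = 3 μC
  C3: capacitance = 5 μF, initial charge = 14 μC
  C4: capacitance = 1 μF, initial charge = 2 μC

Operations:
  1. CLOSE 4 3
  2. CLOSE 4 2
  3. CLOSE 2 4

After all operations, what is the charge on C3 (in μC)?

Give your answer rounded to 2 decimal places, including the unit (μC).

Initial: C1(4μF, Q=4μC, V=1.00V), C2(3μF, Q=3μC, V=1.00V), C3(5μF, Q=14μC, V=2.80V), C4(1μF, Q=2μC, V=2.00V)
Op 1: CLOSE 4-3: Q_total=16.00, C_total=6.00, V=2.67; Q4=2.67, Q3=13.33; dissipated=0.267
Op 2: CLOSE 4-2: Q_total=5.67, C_total=4.00, V=1.42; Q4=1.42, Q2=4.25; dissipated=1.042
Op 3: CLOSE 2-4: Q_total=5.67, C_total=4.00, V=1.42; Q2=4.25, Q4=1.42; dissipated=0.000
Final charges: Q1=4.00, Q2=4.25, Q3=13.33, Q4=1.42

Answer: 13.33 μC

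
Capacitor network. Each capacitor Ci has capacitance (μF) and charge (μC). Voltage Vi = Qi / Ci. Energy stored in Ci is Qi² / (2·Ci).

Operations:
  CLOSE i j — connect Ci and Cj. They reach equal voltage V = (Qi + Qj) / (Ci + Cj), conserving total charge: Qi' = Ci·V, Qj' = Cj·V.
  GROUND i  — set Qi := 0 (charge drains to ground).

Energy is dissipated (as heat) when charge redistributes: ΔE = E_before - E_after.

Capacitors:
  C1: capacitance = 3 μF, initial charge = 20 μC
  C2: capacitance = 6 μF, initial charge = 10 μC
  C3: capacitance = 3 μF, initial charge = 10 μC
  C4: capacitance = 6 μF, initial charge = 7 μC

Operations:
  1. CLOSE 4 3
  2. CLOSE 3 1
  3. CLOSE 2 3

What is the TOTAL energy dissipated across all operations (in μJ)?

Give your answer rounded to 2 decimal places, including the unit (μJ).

Answer: 28.63 μJ

Derivation:
Initial: C1(3μF, Q=20μC, V=6.67V), C2(6μF, Q=10μC, V=1.67V), C3(3μF, Q=10μC, V=3.33V), C4(6μF, Q=7μC, V=1.17V)
Op 1: CLOSE 4-3: Q_total=17.00, C_total=9.00, V=1.89; Q4=11.33, Q3=5.67; dissipated=4.694
Op 2: CLOSE 3-1: Q_total=25.67, C_total=6.00, V=4.28; Q3=12.83, Q1=12.83; dissipated=17.120
Op 3: CLOSE 2-3: Q_total=22.83, C_total=9.00, V=2.54; Q2=15.22, Q3=7.61; dissipated=6.818
Total dissipated: 28.633 μJ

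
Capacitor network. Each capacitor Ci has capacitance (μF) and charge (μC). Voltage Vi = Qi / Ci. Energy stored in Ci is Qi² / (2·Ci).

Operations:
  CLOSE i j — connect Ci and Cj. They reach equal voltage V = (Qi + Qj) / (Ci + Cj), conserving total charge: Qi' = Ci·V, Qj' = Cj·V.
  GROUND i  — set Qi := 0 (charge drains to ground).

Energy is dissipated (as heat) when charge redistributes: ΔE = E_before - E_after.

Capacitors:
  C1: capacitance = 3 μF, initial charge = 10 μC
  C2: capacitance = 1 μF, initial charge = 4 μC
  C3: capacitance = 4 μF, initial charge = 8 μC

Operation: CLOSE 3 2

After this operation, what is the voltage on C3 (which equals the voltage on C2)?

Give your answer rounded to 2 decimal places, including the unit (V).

Answer: 2.40 V

Derivation:
Initial: C1(3μF, Q=10μC, V=3.33V), C2(1μF, Q=4μC, V=4.00V), C3(4μF, Q=8μC, V=2.00V)
Op 1: CLOSE 3-2: Q_total=12.00, C_total=5.00, V=2.40; Q3=9.60, Q2=2.40; dissipated=1.600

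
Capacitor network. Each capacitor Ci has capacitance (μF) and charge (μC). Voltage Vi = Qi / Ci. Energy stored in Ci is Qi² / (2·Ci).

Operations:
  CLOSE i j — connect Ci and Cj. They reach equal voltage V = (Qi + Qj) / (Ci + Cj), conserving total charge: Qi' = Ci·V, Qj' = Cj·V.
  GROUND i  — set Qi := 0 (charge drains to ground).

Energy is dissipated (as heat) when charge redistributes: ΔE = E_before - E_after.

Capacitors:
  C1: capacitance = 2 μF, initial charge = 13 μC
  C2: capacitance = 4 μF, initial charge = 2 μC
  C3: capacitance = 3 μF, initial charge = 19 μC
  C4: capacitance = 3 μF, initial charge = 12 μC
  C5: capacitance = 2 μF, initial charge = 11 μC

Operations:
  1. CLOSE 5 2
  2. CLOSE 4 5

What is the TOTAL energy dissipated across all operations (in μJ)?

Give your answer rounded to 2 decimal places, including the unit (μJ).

Initial: C1(2μF, Q=13μC, V=6.50V), C2(4μF, Q=2μC, V=0.50V), C3(3μF, Q=19μC, V=6.33V), C4(3μF, Q=12μC, V=4.00V), C5(2μF, Q=11μC, V=5.50V)
Op 1: CLOSE 5-2: Q_total=13.00, C_total=6.00, V=2.17; Q5=4.33, Q2=8.67; dissipated=16.667
Op 2: CLOSE 4-5: Q_total=16.33, C_total=5.00, V=3.27; Q4=9.80, Q5=6.53; dissipated=2.017
Total dissipated: 18.683 μJ

Answer: 18.68 μJ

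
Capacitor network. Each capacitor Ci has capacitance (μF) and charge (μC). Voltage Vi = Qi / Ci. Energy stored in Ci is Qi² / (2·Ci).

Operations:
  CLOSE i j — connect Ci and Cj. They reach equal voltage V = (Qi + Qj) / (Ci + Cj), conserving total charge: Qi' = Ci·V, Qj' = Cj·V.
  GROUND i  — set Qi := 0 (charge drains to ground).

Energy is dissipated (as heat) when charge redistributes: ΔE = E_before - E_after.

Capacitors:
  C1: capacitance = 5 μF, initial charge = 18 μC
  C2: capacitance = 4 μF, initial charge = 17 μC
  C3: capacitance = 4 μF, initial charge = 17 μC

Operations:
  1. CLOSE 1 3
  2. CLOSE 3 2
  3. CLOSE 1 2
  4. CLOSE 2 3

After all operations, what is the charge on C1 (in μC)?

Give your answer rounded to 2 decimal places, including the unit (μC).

Initial: C1(5μF, Q=18μC, V=3.60V), C2(4μF, Q=17μC, V=4.25V), C3(4μF, Q=17μC, V=4.25V)
Op 1: CLOSE 1-3: Q_total=35.00, C_total=9.00, V=3.89; Q1=19.44, Q3=15.56; dissipated=0.469
Op 2: CLOSE 3-2: Q_total=32.56, C_total=8.00, V=4.07; Q3=16.28, Q2=16.28; dissipated=0.130
Op 3: CLOSE 1-2: Q_total=35.72, C_total=9.00, V=3.97; Q1=19.85, Q2=15.88; dissipated=0.036
Op 4: CLOSE 2-3: Q_total=32.15, C_total=8.00, V=4.02; Q2=16.08, Q3=16.08; dissipated=0.010
Final charges: Q1=19.85, Q2=16.08, Q3=16.08

Answer: 19.85 μC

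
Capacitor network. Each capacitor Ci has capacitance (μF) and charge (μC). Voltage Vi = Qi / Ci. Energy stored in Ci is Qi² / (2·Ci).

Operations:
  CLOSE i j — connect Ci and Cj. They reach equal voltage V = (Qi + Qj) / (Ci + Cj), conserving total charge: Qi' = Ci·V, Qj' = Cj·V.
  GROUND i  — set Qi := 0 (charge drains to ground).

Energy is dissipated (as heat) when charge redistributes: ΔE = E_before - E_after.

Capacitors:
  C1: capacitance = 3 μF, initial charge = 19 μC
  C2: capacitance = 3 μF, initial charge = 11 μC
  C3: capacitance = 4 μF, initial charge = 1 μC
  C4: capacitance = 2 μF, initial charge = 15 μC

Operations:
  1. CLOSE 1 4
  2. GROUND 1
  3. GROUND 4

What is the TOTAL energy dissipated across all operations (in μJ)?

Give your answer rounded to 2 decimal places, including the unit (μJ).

Answer: 116.42 μJ

Derivation:
Initial: C1(3μF, Q=19μC, V=6.33V), C2(3μF, Q=11μC, V=3.67V), C3(4μF, Q=1μC, V=0.25V), C4(2μF, Q=15μC, V=7.50V)
Op 1: CLOSE 1-4: Q_total=34.00, C_total=5.00, V=6.80; Q1=20.40, Q4=13.60; dissipated=0.817
Op 2: GROUND 1: Q1=0; energy lost=69.360
Op 3: GROUND 4: Q4=0; energy lost=46.240
Total dissipated: 116.417 μJ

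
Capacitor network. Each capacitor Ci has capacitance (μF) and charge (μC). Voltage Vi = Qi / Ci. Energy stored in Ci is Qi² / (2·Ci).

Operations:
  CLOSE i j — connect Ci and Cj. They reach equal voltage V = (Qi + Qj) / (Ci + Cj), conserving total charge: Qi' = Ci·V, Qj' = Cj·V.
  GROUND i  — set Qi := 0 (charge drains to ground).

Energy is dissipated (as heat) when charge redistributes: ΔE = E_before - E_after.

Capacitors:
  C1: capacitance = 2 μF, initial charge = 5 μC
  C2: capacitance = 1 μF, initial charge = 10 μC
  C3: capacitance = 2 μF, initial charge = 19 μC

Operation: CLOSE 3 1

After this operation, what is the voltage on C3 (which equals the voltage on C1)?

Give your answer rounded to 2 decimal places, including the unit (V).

Answer: 6.00 V

Derivation:
Initial: C1(2μF, Q=5μC, V=2.50V), C2(1μF, Q=10μC, V=10.00V), C3(2μF, Q=19μC, V=9.50V)
Op 1: CLOSE 3-1: Q_total=24.00, C_total=4.00, V=6.00; Q3=12.00, Q1=12.00; dissipated=24.500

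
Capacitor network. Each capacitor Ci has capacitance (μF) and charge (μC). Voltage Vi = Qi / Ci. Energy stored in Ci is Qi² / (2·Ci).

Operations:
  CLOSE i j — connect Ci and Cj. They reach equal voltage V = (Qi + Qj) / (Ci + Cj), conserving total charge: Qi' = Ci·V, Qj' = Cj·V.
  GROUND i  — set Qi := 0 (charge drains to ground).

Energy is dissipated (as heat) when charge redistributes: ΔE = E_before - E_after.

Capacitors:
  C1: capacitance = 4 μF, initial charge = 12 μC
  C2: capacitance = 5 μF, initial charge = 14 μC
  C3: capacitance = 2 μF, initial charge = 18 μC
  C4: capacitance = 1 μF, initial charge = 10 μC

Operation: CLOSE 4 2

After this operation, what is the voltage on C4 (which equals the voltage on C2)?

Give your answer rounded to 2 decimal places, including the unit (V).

Answer: 4.00 V

Derivation:
Initial: C1(4μF, Q=12μC, V=3.00V), C2(5μF, Q=14μC, V=2.80V), C3(2μF, Q=18μC, V=9.00V), C4(1μF, Q=10μC, V=10.00V)
Op 1: CLOSE 4-2: Q_total=24.00, C_total=6.00, V=4.00; Q4=4.00, Q2=20.00; dissipated=21.600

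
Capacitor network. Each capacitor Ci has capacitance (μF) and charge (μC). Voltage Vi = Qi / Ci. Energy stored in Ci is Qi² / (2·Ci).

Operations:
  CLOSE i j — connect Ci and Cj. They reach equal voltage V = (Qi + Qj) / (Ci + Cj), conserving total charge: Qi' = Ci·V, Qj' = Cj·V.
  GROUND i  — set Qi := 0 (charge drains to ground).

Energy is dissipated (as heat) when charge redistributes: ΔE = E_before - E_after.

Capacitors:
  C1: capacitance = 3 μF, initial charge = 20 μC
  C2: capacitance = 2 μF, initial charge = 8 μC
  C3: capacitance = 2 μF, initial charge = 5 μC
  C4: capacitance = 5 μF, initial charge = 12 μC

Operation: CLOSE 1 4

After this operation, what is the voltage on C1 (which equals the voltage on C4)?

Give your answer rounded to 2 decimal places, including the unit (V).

Answer: 4.00 V

Derivation:
Initial: C1(3μF, Q=20μC, V=6.67V), C2(2μF, Q=8μC, V=4.00V), C3(2μF, Q=5μC, V=2.50V), C4(5μF, Q=12μC, V=2.40V)
Op 1: CLOSE 1-4: Q_total=32.00, C_total=8.00, V=4.00; Q1=12.00, Q4=20.00; dissipated=17.067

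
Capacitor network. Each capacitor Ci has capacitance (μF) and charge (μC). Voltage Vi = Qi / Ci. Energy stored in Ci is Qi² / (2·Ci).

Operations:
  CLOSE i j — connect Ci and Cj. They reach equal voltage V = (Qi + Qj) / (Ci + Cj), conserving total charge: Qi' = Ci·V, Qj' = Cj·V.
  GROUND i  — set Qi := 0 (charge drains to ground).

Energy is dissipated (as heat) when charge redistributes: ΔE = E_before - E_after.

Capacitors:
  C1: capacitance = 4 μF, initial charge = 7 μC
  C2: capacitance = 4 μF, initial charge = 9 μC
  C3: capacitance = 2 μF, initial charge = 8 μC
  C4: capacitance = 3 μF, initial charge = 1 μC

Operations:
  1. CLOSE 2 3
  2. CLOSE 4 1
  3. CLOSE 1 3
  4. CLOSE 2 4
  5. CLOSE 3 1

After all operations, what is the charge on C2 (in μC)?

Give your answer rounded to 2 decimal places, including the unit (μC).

Initial: C1(4μF, Q=7μC, V=1.75V), C2(4μF, Q=9μC, V=2.25V), C3(2μF, Q=8μC, V=4.00V), C4(3μF, Q=1μC, V=0.33V)
Op 1: CLOSE 2-3: Q_total=17.00, C_total=6.00, V=2.83; Q2=11.33, Q3=5.67; dissipated=2.042
Op 2: CLOSE 4-1: Q_total=8.00, C_total=7.00, V=1.14; Q4=3.43, Q1=4.57; dissipated=1.720
Op 3: CLOSE 1-3: Q_total=10.24, C_total=6.00, V=1.71; Q1=6.83, Q3=3.41; dissipated=1.905
Op 4: CLOSE 2-4: Q_total=14.76, C_total=7.00, V=2.11; Q2=8.44, Q4=6.33; dissipated=2.449
Op 5: CLOSE 3-1: Q_total=10.24, C_total=6.00, V=1.71; Q3=3.41, Q1=6.83; dissipated=0.000
Final charges: Q1=6.83, Q2=8.44, Q3=3.41, Q4=6.33

Answer: 8.44 μC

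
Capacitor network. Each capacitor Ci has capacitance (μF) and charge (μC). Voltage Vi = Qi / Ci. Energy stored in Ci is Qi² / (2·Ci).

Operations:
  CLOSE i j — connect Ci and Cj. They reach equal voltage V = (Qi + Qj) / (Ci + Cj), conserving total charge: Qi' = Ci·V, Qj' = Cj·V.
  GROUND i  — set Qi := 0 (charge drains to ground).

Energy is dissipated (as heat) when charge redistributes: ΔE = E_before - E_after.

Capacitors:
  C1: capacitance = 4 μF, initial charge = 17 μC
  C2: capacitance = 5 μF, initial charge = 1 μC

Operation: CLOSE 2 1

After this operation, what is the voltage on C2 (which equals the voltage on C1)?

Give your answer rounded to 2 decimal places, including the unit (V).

Answer: 2.00 V

Derivation:
Initial: C1(4μF, Q=17μC, V=4.25V), C2(5μF, Q=1μC, V=0.20V)
Op 1: CLOSE 2-1: Q_total=18.00, C_total=9.00, V=2.00; Q2=10.00, Q1=8.00; dissipated=18.225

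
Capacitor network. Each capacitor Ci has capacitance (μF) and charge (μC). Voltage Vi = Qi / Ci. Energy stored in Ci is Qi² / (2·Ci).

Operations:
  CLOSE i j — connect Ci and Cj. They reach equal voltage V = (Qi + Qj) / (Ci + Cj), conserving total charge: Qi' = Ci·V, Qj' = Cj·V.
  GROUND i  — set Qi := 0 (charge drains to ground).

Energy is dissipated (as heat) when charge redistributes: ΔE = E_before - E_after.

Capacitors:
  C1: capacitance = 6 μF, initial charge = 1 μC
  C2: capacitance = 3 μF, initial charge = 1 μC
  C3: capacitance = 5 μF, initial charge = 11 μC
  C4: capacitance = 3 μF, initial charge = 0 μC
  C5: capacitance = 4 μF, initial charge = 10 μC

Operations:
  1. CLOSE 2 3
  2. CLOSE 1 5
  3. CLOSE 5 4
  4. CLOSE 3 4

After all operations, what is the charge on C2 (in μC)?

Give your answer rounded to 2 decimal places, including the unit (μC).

Initial: C1(6μF, Q=1μC, V=0.17V), C2(3μF, Q=1μC, V=0.33V), C3(5μF, Q=11μC, V=2.20V), C4(3μF, Q=0μC, V=0.00V), C5(4μF, Q=10μC, V=2.50V)
Op 1: CLOSE 2-3: Q_total=12.00, C_total=8.00, V=1.50; Q2=4.50, Q3=7.50; dissipated=3.267
Op 2: CLOSE 1-5: Q_total=11.00, C_total=10.00, V=1.10; Q1=6.60, Q5=4.40; dissipated=6.533
Op 3: CLOSE 5-4: Q_total=4.40, C_total=7.00, V=0.63; Q5=2.51, Q4=1.89; dissipated=1.037
Op 4: CLOSE 3-4: Q_total=9.39, C_total=8.00, V=1.17; Q3=5.87, Q4=3.52; dissipated=0.712
Final charges: Q1=6.60, Q2=4.50, Q3=5.87, Q4=3.52, Q5=2.51

Answer: 4.50 μC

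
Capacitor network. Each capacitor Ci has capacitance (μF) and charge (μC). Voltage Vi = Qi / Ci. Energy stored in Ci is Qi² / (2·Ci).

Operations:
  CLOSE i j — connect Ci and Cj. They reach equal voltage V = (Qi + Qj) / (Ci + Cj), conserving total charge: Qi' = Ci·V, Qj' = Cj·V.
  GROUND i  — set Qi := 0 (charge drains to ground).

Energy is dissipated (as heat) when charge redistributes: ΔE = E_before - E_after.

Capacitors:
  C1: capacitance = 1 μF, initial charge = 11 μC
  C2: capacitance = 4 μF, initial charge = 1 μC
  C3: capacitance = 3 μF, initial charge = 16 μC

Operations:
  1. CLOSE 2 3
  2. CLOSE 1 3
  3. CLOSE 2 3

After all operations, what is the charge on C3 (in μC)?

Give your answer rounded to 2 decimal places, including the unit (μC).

Answer: 10.04 μC

Derivation:
Initial: C1(1μF, Q=11μC, V=11.00V), C2(4μF, Q=1μC, V=0.25V), C3(3μF, Q=16μC, V=5.33V)
Op 1: CLOSE 2-3: Q_total=17.00, C_total=7.00, V=2.43; Q2=9.71, Q3=7.29; dissipated=22.149
Op 2: CLOSE 1-3: Q_total=18.29, C_total=4.00, V=4.57; Q1=4.57, Q3=13.71; dissipated=27.551
Op 3: CLOSE 2-3: Q_total=23.43, C_total=7.00, V=3.35; Q2=13.39, Q3=10.04; dissipated=3.936
Final charges: Q1=4.57, Q2=13.39, Q3=10.04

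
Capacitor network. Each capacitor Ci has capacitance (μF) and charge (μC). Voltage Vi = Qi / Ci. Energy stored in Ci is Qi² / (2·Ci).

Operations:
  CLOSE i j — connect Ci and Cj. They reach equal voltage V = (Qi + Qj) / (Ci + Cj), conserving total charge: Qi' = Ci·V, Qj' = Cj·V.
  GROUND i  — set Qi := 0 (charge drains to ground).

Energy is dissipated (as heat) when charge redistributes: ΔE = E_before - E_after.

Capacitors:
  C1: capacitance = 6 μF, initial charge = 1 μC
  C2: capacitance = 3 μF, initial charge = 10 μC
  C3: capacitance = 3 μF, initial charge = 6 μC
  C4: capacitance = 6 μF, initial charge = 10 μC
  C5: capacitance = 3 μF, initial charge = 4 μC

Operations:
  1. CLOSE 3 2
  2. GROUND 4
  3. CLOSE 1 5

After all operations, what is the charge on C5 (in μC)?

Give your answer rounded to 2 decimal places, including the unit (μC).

Answer: 1.67 μC

Derivation:
Initial: C1(6μF, Q=1μC, V=0.17V), C2(3μF, Q=10μC, V=3.33V), C3(3μF, Q=6μC, V=2.00V), C4(6μF, Q=10μC, V=1.67V), C5(3μF, Q=4μC, V=1.33V)
Op 1: CLOSE 3-2: Q_total=16.00, C_total=6.00, V=2.67; Q3=8.00, Q2=8.00; dissipated=1.333
Op 2: GROUND 4: Q4=0; energy lost=8.333
Op 3: CLOSE 1-5: Q_total=5.00, C_total=9.00, V=0.56; Q1=3.33, Q5=1.67; dissipated=1.361
Final charges: Q1=3.33, Q2=8.00, Q3=8.00, Q4=0.00, Q5=1.67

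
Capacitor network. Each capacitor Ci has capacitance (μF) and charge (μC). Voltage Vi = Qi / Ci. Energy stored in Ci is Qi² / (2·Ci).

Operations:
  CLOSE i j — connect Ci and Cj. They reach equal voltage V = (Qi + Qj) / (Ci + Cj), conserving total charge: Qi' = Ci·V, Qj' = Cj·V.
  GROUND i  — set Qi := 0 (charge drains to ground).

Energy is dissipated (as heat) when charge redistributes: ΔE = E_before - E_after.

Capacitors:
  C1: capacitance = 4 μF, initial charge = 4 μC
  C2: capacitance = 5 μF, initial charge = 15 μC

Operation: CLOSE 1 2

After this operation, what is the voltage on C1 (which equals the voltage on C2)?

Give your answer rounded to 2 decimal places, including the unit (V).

Answer: 2.11 V

Derivation:
Initial: C1(4μF, Q=4μC, V=1.00V), C2(5μF, Q=15μC, V=3.00V)
Op 1: CLOSE 1-2: Q_total=19.00, C_total=9.00, V=2.11; Q1=8.44, Q2=10.56; dissipated=4.444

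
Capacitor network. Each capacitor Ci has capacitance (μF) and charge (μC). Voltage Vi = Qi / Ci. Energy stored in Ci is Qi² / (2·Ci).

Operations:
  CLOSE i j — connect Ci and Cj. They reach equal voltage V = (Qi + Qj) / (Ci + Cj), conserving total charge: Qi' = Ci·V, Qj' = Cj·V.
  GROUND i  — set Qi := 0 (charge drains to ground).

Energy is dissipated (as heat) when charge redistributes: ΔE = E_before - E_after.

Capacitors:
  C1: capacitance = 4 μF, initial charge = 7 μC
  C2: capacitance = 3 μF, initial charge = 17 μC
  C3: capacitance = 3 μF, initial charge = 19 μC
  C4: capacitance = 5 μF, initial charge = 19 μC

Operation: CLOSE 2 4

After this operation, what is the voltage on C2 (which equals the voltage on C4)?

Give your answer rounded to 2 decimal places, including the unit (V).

Answer: 4.50 V

Derivation:
Initial: C1(4μF, Q=7μC, V=1.75V), C2(3μF, Q=17μC, V=5.67V), C3(3μF, Q=19μC, V=6.33V), C4(5μF, Q=19μC, V=3.80V)
Op 1: CLOSE 2-4: Q_total=36.00, C_total=8.00, V=4.50; Q2=13.50, Q4=22.50; dissipated=3.267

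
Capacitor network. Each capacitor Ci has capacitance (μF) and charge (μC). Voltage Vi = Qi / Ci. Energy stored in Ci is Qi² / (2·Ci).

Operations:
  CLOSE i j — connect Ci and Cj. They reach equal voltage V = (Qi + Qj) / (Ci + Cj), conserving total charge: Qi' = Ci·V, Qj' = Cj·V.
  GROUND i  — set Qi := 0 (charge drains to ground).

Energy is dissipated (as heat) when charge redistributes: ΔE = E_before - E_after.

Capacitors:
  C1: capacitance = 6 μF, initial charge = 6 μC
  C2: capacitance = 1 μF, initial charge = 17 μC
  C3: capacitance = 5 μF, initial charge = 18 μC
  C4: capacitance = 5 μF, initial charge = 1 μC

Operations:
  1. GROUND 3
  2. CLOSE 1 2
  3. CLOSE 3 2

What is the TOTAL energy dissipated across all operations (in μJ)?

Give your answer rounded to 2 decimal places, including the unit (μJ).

Initial: C1(6μF, Q=6μC, V=1.00V), C2(1μF, Q=17μC, V=17.00V), C3(5μF, Q=18μC, V=3.60V), C4(5μF, Q=1μC, V=0.20V)
Op 1: GROUND 3: Q3=0; energy lost=32.400
Op 2: CLOSE 1-2: Q_total=23.00, C_total=7.00, V=3.29; Q1=19.71, Q2=3.29; dissipated=109.714
Op 3: CLOSE 3-2: Q_total=3.29, C_total=6.00, V=0.55; Q3=2.74, Q2=0.55; dissipated=4.498
Total dissipated: 146.613 μJ

Answer: 146.61 μJ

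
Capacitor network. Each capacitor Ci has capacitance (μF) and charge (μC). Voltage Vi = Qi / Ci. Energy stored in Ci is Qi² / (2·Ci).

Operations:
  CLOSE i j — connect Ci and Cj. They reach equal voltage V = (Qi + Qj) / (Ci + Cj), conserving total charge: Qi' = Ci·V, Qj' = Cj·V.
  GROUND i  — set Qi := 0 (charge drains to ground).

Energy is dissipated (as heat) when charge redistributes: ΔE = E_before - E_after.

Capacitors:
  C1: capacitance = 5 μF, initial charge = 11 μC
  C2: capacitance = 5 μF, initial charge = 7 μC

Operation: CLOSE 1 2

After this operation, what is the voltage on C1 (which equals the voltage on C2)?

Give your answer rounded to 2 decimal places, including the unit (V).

Initial: C1(5μF, Q=11μC, V=2.20V), C2(5μF, Q=7μC, V=1.40V)
Op 1: CLOSE 1-2: Q_total=18.00, C_total=10.00, V=1.80; Q1=9.00, Q2=9.00; dissipated=0.800

Answer: 1.80 V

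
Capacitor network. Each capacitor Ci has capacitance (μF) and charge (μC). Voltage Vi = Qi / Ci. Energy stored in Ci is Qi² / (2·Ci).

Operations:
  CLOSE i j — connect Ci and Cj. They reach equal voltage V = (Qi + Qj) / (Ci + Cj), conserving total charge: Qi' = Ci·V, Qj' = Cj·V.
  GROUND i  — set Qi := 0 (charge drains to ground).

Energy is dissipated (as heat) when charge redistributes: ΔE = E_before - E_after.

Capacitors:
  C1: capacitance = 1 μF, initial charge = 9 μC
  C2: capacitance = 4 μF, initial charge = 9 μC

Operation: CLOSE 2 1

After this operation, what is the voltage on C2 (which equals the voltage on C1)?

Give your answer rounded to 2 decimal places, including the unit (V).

Answer: 3.60 V

Derivation:
Initial: C1(1μF, Q=9μC, V=9.00V), C2(4μF, Q=9μC, V=2.25V)
Op 1: CLOSE 2-1: Q_total=18.00, C_total=5.00, V=3.60; Q2=14.40, Q1=3.60; dissipated=18.225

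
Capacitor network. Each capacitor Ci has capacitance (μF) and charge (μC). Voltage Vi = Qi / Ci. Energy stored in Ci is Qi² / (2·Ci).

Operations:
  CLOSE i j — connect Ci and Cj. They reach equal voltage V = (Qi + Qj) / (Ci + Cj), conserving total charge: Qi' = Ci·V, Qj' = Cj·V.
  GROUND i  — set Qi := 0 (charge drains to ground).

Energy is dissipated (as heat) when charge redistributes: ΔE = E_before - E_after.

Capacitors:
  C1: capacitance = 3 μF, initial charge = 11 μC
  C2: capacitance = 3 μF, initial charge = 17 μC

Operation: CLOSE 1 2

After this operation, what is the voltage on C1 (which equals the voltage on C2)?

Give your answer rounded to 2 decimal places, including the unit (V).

Initial: C1(3μF, Q=11μC, V=3.67V), C2(3μF, Q=17μC, V=5.67V)
Op 1: CLOSE 1-2: Q_total=28.00, C_total=6.00, V=4.67; Q1=14.00, Q2=14.00; dissipated=3.000

Answer: 4.67 V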